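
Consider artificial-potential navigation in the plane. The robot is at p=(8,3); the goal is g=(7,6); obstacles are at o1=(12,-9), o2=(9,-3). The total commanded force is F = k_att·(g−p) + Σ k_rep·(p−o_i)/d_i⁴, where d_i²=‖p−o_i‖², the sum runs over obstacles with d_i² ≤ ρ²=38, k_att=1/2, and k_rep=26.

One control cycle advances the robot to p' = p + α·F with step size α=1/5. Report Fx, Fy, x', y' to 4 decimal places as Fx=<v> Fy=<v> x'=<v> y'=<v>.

Fx=-0.5190 Fy=1.6140 x'=7.8962 y'=3.3228

F_att = 1/2·(g−p) = 1/2·(-1,3) = (-0.5000,1.5000)
o1: d²=160 > ρ²=38 → inactive
o2: d²=37 ≤ ρ²=38; F_rep = 26·(-1,6)/37² = (-0.0190,0.1140)
F = F_att + ΣF_rep = (-0.5190,1.6140)
p' = p + 1/5·F = (7.8962,3.3228)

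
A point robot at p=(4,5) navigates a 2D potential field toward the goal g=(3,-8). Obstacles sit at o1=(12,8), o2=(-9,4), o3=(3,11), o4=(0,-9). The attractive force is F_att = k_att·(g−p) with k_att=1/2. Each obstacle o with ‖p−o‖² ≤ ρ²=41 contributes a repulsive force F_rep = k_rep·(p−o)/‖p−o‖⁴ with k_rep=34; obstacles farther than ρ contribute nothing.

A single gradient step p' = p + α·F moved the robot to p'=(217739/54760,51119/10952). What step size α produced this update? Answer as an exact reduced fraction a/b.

α = 1/20

F_att = 1/2·(g−p) = 1/2·(-1,-13) = (-0.5000,-6.5000)
o1: d²=73 > ρ²=41 → inactive
o2: d²=170 > ρ²=41 → inactive
o3: d²=37 ≤ ρ²=41; F_rep = 34·(1,-6)/37² = (0.0248,-0.1490)
o4: d²=212 > ρ²=41 → inactive
F = F_att + ΣF_rep = (-0.4752,-6.6490)
Δp = p'−p = (-0.0238,-0.3325); α = Δx/Fx = (-1301/54760) / (-1301/2738) = 1/20
check: Δy/Fy = (-3641/10952) / (-18205/2738) = 1/20 ✓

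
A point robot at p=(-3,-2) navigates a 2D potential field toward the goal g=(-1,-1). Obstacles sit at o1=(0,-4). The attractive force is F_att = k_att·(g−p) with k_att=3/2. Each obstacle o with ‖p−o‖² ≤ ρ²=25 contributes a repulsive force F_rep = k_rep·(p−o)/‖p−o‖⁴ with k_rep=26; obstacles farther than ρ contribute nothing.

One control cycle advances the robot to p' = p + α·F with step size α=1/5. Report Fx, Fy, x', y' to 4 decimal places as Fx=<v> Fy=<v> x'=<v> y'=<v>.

Fx=2.5385 Fy=1.8077 x'=-2.4923 y'=-1.6385

F_att = 3/2·(g−p) = 3/2·(2,1) = (3.0000,1.5000)
o1: d²=13 ≤ ρ²=25; F_rep = 26·(-3,2)/13² = (-0.4615,0.3077)
F = F_att + ΣF_rep = (2.5385,1.8077)
p' = p + 1/5·F = (-2.4923,-1.6385)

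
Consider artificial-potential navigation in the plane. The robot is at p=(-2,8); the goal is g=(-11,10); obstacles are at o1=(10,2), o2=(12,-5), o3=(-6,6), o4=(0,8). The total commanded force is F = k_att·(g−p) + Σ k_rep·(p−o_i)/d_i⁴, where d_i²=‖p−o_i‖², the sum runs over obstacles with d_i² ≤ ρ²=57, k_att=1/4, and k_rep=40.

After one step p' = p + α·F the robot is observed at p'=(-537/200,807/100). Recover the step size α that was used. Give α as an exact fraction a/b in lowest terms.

F_att = 1/4·(g−p) = 1/4·(-9,2) = (-2.2500,0.5000)
o1: d²=180 > ρ²=57 → inactive
o2: d²=365 > ρ²=57 → inactive
o3: d²=20 ≤ ρ²=57; F_rep = 40·(4,2)/20² = (0.4000,0.2000)
o4: d²=4 ≤ ρ²=57; F_rep = 40·(-2,0)/4² = (-5.0000,0.0000)
F = F_att + ΣF_rep = (-6.8500,0.7000)
Δp = p'−p = (-0.6850,0.0700); α = Δx/Fx = (-137/200) / (-137/20) = 1/10
check: Δy/Fy = (7/100) / (7/10) = 1/10 ✓

α = 1/10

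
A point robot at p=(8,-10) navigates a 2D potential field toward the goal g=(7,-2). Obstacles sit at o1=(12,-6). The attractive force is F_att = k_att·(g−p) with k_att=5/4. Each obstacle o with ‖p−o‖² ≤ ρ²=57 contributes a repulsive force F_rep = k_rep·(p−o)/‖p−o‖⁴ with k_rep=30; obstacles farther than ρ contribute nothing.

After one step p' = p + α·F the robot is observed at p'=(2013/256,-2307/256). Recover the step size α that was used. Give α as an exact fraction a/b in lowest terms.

α = 1/10

F_att = 5/4·(g−p) = 5/4·(-1,8) = (-1.2500,10.0000)
o1: d²=32 ≤ ρ²=57; F_rep = 30·(-4,-4)/32² = (-0.1172,-0.1172)
F = F_att + ΣF_rep = (-1.3672,9.8828)
Δp = p'−p = (-0.1367,0.9883); α = Δx/Fx = (-35/256) / (-175/128) = 1/10
check: Δy/Fy = (253/256) / (1265/128) = 1/10 ✓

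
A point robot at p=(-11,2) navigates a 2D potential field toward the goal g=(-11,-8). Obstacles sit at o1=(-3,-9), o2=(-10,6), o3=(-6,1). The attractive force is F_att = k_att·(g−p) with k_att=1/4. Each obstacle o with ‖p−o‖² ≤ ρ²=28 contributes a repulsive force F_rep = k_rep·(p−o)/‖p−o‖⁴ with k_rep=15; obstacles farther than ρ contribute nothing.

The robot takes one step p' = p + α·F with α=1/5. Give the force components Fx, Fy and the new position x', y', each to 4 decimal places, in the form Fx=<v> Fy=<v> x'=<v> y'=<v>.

F_att = 1/4·(g−p) = 1/4·(0,-10) = (0.0000,-2.5000)
o1: d²=185 > ρ²=28 → inactive
o2: d²=17 ≤ ρ²=28; F_rep = 15·(-1,-4)/17² = (-0.0519,-0.2076)
o3: d²=26 ≤ ρ²=28; F_rep = 15·(-5,1)/26² = (-0.1109,0.0222)
F = F_att + ΣF_rep = (-0.1628,-2.6854)
p' = p + 1/5·F = (-11.0326,1.4629)

Fx=-0.1628 Fy=-2.6854 x'=-11.0326 y'=1.4629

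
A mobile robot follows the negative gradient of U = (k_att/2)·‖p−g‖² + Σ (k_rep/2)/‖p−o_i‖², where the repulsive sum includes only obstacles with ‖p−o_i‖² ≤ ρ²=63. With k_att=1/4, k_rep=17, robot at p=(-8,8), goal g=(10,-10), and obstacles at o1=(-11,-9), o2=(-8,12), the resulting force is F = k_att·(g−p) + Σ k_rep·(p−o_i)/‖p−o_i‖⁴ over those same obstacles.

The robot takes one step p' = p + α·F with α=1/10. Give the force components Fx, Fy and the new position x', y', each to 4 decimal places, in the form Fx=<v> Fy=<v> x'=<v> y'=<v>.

F_att = 1/4·(g−p) = 1/4·(18,-18) = (4.5000,-4.5000)
o1: d²=298 > ρ²=63 → inactive
o2: d²=16 ≤ ρ²=63; F_rep = 17·(0,-4)/16² = (0.0000,-0.2656)
F = F_att + ΣF_rep = (4.5000,-4.7656)
p' = p + 1/10·F = (-7.5500,7.5234)

Fx=4.5000 Fy=-4.7656 x'=-7.5500 y'=7.5234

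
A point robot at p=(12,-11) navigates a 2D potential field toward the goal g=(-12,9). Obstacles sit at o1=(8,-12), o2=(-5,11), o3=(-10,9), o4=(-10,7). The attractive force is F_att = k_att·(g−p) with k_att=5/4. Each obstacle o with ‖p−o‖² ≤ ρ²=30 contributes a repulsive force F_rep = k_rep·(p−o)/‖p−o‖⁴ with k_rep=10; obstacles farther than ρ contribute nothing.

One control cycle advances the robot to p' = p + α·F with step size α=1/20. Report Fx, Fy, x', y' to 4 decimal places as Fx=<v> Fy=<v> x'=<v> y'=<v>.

F_att = 5/4·(g−p) = 5/4·(-24,20) = (-30.0000,25.0000)
o1: d²=17 ≤ ρ²=30; F_rep = 10·(4,1)/17² = (0.1384,0.0346)
o2: d²=773 > ρ²=30 → inactive
o3: d²=884 > ρ²=30 → inactive
o4: d²=808 > ρ²=30 → inactive
F = F_att + ΣF_rep = (-29.8616,25.0346)
p' = p + 1/20·F = (10.5069,-9.7483)

Fx=-29.8616 Fy=25.0346 x'=10.5069 y'=-9.7483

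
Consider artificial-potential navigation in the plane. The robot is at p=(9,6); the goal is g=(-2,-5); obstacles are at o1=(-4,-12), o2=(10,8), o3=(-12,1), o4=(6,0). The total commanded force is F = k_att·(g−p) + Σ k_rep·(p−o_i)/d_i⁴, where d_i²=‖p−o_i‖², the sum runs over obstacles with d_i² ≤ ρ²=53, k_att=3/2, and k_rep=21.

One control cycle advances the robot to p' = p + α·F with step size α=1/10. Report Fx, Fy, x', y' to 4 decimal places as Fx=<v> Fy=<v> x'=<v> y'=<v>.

F_att = 3/2·(g−p) = 3/2·(-11,-11) = (-16.5000,-16.5000)
o1: d²=493 > ρ²=53 → inactive
o2: d²=5 ≤ ρ²=53; F_rep = 21·(-1,-2)/5² = (-0.8400,-1.6800)
o3: d²=466 > ρ²=53 → inactive
o4: d²=45 ≤ ρ²=53; F_rep = 21·(3,6)/45² = (0.0311,0.0622)
F = F_att + ΣF_rep = (-17.3089,-18.1178)
p' = p + 1/10·F = (7.2691,4.1882)

Fx=-17.3089 Fy=-18.1178 x'=7.2691 y'=4.1882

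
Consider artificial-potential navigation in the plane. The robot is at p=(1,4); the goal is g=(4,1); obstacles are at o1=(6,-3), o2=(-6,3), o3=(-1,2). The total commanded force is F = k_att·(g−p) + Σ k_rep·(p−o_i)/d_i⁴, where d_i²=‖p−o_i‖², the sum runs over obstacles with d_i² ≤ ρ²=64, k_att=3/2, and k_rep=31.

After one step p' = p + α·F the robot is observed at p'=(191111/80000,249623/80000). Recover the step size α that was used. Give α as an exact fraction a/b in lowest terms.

α = 1/4

F_att = 3/2·(g−p) = 3/2·(3,-3) = (4.5000,-4.5000)
o1: d²=74 > ρ²=64 → inactive
o2: d²=50 ≤ ρ²=64; F_rep = 31·(7,1)/50² = (0.0868,0.0124)
o3: d²=8 ≤ ρ²=64; F_rep = 31·(2,2)/8² = (0.9688,0.9688)
F = F_att + ΣF_rep = (5.5556,-3.5189)
Δp = p'−p = (1.3889,-0.8797); α = Δx/Fx = (111111/80000) / (111111/20000) = 1/4
check: Δy/Fy = (-70377/80000) / (-70377/20000) = 1/4 ✓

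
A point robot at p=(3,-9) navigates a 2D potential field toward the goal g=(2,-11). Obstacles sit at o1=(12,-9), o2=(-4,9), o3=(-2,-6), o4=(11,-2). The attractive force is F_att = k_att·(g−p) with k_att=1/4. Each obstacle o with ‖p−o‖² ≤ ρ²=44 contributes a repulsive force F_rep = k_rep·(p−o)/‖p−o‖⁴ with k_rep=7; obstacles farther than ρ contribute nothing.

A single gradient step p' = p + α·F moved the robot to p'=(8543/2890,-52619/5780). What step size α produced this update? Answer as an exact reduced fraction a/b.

α = 1/5

F_att = 1/4·(g−p) = 1/4·(-1,-2) = (-0.2500,-0.5000)
o1: d²=81 > ρ²=44 → inactive
o2: d²=373 > ρ²=44 → inactive
o3: d²=34 ≤ ρ²=44; F_rep = 7·(5,-3)/34² = (0.0303,-0.0182)
o4: d²=113 > ρ²=44 → inactive
F = F_att + ΣF_rep = (-0.2197,-0.5182)
Δp = p'−p = (-0.0439,-0.1036); α = Δx/Fx = (-127/2890) / (-127/578) = 1/5
check: Δy/Fy = (-599/5780) / (-599/1156) = 1/5 ✓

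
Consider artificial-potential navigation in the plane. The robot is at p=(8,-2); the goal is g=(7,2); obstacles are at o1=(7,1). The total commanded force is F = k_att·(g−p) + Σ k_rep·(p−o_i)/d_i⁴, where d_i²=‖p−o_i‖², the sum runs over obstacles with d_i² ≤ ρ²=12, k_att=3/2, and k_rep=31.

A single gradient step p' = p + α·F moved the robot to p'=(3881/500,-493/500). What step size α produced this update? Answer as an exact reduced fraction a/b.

F_att = 3/2·(g−p) = 3/2·(-1,4) = (-1.5000,6.0000)
o1: d²=10 ≤ ρ²=12; F_rep = 31·(1,-3)/10² = (0.3100,-0.9300)
F = F_att + ΣF_rep = (-1.1900,5.0700)
Δp = p'−p = (-0.2380,1.0140); α = Δx/Fx = (-119/500) / (-119/100) = 1/5
check: Δy/Fy = (507/500) / (507/100) = 1/5 ✓

α = 1/5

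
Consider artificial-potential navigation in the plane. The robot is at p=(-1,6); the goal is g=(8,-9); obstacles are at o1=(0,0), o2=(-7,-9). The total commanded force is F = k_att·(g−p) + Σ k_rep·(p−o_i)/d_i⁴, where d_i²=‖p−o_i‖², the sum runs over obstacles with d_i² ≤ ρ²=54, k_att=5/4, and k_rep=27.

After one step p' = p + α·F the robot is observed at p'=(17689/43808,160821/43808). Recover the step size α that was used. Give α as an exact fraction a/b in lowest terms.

α = 1/8

F_att = 5/4·(g−p) = 5/4·(9,-15) = (11.2500,-18.7500)
o1: d²=37 ≤ ρ²=54; F_rep = 27·(-1,6)/37² = (-0.0197,0.1183)
o2: d²=261 > ρ²=54 → inactive
F = F_att + ΣF_rep = (11.2303,-18.6317)
Δp = p'−p = (1.4038,-2.3290); α = Δx/Fx = (61497/43808) / (61497/5476) = 1/8
check: Δy/Fy = (-102027/43808) / (-102027/5476) = 1/8 ✓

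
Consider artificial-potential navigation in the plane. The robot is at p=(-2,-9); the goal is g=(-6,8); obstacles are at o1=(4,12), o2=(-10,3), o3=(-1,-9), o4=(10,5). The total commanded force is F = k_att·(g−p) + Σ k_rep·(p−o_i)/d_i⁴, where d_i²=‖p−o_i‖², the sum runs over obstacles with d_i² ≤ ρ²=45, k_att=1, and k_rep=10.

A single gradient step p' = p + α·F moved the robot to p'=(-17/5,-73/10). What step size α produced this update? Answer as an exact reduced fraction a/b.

F_att = 1·(g−p) = 1·(-4,17) = (-4.0000,17.0000)
o1: d²=477 > ρ²=45 → inactive
o2: d²=208 > ρ²=45 → inactive
o3: d²=1 ≤ ρ²=45; F_rep = 10·(-1,0)/1² = (-10.0000,0.0000)
o4: d²=340 > ρ²=45 → inactive
F = F_att + ΣF_rep = (-14.0000,17.0000)
Δp = p'−p = (-1.4000,1.7000); α = Δx/Fx = (-7/5) / (-14) = 1/10
check: Δy/Fy = (17/10) / (17) = 1/10 ✓

α = 1/10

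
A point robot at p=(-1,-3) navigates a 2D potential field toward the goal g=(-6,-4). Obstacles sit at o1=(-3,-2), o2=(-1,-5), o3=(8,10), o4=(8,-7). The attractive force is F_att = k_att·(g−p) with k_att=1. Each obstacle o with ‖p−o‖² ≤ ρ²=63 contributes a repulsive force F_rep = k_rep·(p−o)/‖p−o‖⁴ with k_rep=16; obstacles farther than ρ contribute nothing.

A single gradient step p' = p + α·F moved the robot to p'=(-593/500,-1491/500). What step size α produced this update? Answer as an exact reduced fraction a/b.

F_att = 1·(g−p) = 1·(-5,-1) = (-5.0000,-1.0000)
o1: d²=5 ≤ ρ²=63; F_rep = 16·(2,-1)/5² = (1.2800,-0.6400)
o2: d²=4 ≤ ρ²=63; F_rep = 16·(0,2)/4² = (0.0000,2.0000)
o3: d²=250 > ρ²=63 → inactive
o4: d²=97 > ρ²=63 → inactive
F = F_att + ΣF_rep = (-3.7200,0.3600)
Δp = p'−p = (-0.1860,0.0180); α = Δx/Fx = (-93/500) / (-93/25) = 1/20
check: Δy/Fy = (9/500) / (9/25) = 1/20 ✓

α = 1/20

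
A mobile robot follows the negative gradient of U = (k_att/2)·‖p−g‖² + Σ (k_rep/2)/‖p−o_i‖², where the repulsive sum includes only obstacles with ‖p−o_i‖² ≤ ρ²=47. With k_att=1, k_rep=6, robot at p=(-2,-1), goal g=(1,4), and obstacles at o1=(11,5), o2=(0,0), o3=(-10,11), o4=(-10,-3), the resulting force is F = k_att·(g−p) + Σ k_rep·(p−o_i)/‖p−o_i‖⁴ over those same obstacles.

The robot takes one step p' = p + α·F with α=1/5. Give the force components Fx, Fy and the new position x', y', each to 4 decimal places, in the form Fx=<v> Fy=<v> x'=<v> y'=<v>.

F_att = 1·(g−p) = 1·(3,5) = (3.0000,5.0000)
o1: d²=205 > ρ²=47 → inactive
o2: d²=5 ≤ ρ²=47; F_rep = 6·(-2,-1)/5² = (-0.4800,-0.2400)
o3: d²=208 > ρ²=47 → inactive
o4: d²=68 > ρ²=47 → inactive
F = F_att + ΣF_rep = (2.5200,4.7600)
p' = p + 1/5·F = (-1.4960,-0.0480)

Fx=2.5200 Fy=4.7600 x'=-1.4960 y'=-0.0480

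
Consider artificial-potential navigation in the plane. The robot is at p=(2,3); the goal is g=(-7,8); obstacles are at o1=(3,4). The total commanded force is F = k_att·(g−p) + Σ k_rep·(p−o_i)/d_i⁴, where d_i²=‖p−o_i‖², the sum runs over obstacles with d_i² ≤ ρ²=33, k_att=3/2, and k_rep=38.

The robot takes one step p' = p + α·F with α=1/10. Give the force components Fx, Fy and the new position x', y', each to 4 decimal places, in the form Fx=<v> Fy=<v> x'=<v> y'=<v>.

F_att = 3/2·(g−p) = 3/2·(-9,5) = (-13.5000,7.5000)
o1: d²=2 ≤ ρ²=33; F_rep = 38·(-1,-1)/2² = (-9.5000,-9.5000)
F = F_att + ΣF_rep = (-23.0000,-2.0000)
p' = p + 1/10·F = (-0.3000,2.8000)

Fx=-23.0000 Fy=-2.0000 x'=-0.3000 y'=2.8000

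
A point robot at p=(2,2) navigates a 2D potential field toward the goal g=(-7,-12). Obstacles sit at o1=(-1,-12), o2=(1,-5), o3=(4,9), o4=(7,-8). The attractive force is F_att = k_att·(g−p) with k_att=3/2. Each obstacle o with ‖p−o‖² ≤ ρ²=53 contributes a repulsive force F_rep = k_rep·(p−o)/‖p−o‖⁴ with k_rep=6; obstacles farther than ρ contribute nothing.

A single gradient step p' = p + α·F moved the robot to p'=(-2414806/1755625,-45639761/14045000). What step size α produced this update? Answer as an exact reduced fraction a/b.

α = 1/4

F_att = 3/2·(g−p) = 3/2·(-9,-14) = (-13.5000,-21.0000)
o1: d²=205 > ρ²=53 → inactive
o2: d²=50 ≤ ρ²=53; F_rep = 6·(1,7)/50² = (0.0024,0.0168)
o3: d²=53 ≤ ρ²=53; F_rep = 6·(-2,-7)/53² = (-0.0043,-0.0150)
o4: d²=125 > ρ²=53 → inactive
F = F_att + ΣF_rep = (-13.5019,-20.9982)
Δp = p'−p = (-3.3755,-5.2495); α = Δx/Fx = (-5926056/1755625) / (-23704224/1755625) = 1/4
check: Δy/Fy = (-73729761/14045000) / (-73729761/3511250) = 1/4 ✓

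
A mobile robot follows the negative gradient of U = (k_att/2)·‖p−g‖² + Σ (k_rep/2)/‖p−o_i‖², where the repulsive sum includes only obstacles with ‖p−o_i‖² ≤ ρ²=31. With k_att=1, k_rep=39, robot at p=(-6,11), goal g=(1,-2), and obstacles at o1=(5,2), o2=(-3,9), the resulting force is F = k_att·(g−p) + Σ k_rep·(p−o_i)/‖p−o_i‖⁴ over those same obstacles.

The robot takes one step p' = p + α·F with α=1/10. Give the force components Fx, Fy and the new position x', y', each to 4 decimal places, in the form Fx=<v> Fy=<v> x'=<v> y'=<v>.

Fx=6.3077 Fy=-12.5385 x'=-5.3692 y'=9.7462

F_att = 1·(g−p) = 1·(7,-13) = (7.0000,-13.0000)
o1: d²=202 > ρ²=31 → inactive
o2: d²=13 ≤ ρ²=31; F_rep = 39·(-3,2)/13² = (-0.6923,0.4615)
F = F_att + ΣF_rep = (6.3077,-12.5385)
p' = p + 1/10·F = (-5.3692,9.7462)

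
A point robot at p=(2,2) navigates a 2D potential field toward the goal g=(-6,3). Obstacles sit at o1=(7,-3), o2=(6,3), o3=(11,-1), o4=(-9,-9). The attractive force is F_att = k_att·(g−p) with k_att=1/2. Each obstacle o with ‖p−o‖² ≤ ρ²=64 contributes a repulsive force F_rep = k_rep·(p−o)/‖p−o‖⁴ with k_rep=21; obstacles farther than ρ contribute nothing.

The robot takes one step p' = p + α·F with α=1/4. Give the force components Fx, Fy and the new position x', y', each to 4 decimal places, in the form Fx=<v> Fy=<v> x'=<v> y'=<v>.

F_att = 1/2·(g−p) = 1/2·(-8,1) = (-4.0000,0.5000)
o1: d²=50 ≤ ρ²=64; F_rep = 21·(-5,5)/50² = (-0.0420,0.0420)
o2: d²=17 ≤ ρ²=64; F_rep = 21·(-4,-1)/17² = (-0.2907,-0.0727)
o3: d²=90 > ρ²=64 → inactive
o4: d²=242 > ρ²=64 → inactive
F = F_att + ΣF_rep = (-4.3327,0.4693)
p' = p + 1/4·F = (0.9168,2.1173)

Fx=-4.3327 Fy=0.4693 x'=0.9168 y'=2.1173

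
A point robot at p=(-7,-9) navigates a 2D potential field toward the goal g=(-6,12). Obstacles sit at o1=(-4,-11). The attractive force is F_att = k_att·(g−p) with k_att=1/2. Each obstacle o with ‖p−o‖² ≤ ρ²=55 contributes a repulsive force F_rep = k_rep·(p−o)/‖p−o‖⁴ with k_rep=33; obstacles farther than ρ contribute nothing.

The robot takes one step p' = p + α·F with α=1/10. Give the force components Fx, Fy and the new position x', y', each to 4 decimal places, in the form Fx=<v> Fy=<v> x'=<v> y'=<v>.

F_att = 1/2·(g−p) = 1/2·(1,21) = (0.5000,10.5000)
o1: d²=13 ≤ ρ²=55; F_rep = 33·(-3,2)/13² = (-0.5858,0.3905)
F = F_att + ΣF_rep = (-0.0858,10.8905)
p' = p + 1/10·F = (-7.0086,-7.9109)

Fx=-0.0858 Fy=10.8905 x'=-7.0086 y'=-7.9109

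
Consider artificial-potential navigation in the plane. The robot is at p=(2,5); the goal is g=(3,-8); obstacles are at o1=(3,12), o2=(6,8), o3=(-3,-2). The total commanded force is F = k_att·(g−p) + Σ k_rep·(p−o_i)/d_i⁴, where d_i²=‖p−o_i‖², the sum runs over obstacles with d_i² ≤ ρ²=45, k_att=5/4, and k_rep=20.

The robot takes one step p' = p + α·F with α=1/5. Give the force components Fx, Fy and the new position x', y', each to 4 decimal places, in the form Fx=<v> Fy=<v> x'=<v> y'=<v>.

Fx=1.1220 Fy=-16.3460 x'=2.2244 y'=1.7308

F_att = 5/4·(g−p) = 5/4·(1,-13) = (1.2500,-16.2500)
o1: d²=50 > ρ²=45 → inactive
o2: d²=25 ≤ ρ²=45; F_rep = 20·(-4,-3)/25² = (-0.1280,-0.0960)
o3: d²=74 > ρ²=45 → inactive
F = F_att + ΣF_rep = (1.1220,-16.3460)
p' = p + 1/5·F = (2.2244,1.7308)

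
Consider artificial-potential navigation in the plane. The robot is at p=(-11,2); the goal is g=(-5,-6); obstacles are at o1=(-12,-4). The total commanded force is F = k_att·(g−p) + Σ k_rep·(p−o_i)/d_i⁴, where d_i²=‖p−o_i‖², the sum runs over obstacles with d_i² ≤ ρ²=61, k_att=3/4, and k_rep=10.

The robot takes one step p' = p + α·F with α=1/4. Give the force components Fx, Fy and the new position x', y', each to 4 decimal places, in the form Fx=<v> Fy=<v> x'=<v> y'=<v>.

Fx=4.5073 Fy=-5.9562 x'=-9.8732 y'=0.5110

F_att = 3/4·(g−p) = 3/4·(6,-8) = (4.5000,-6.0000)
o1: d²=37 ≤ ρ²=61; F_rep = 10·(1,6)/37² = (0.0073,0.0438)
F = F_att + ΣF_rep = (4.5073,-5.9562)
p' = p + 1/4·F = (-9.8732,0.5110)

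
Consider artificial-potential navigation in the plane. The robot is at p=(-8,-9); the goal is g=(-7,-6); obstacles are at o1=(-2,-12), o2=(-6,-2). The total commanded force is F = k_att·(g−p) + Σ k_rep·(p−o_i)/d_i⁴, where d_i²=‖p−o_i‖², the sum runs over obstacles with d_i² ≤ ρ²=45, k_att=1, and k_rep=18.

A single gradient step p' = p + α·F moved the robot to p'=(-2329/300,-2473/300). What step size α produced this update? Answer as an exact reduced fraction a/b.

F_att = 1·(g−p) = 1·(1,3) = (1.0000,3.0000)
o1: d²=45 ≤ ρ²=45; F_rep = 18·(-6,3)/45² = (-0.0533,0.0267)
o2: d²=53 > ρ²=45 → inactive
F = F_att + ΣF_rep = (0.9467,3.0267)
Δp = p'−p = (0.2367,0.7567); α = Δx/Fx = (71/300) / (71/75) = 1/4
check: Δy/Fy = (227/300) / (227/75) = 1/4 ✓

α = 1/4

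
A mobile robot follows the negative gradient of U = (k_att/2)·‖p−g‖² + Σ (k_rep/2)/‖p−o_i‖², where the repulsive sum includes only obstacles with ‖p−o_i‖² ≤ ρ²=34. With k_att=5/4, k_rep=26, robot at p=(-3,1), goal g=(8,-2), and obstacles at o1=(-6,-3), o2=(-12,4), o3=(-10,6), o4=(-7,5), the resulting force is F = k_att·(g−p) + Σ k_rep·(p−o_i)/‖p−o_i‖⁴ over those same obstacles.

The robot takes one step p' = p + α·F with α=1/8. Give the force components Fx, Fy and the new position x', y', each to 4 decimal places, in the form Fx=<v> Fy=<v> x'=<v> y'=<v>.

F_att = 5/4·(g−p) = 5/4·(11,-3) = (13.7500,-3.7500)
o1: d²=25 ≤ ρ²=34; F_rep = 26·(3,4)/25² = (0.1248,0.1664)
o2: d²=90 > ρ²=34 → inactive
o3: d²=74 > ρ²=34 → inactive
o4: d²=32 ≤ ρ²=34; F_rep = 26·(4,-4)/32² = (0.1016,-0.1016)
F = F_att + ΣF_rep = (13.9764,-3.6852)
p' = p + 1/8·F = (-1.2530,0.5394)

Fx=13.9764 Fy=-3.6852 x'=-1.2530 y'=0.5394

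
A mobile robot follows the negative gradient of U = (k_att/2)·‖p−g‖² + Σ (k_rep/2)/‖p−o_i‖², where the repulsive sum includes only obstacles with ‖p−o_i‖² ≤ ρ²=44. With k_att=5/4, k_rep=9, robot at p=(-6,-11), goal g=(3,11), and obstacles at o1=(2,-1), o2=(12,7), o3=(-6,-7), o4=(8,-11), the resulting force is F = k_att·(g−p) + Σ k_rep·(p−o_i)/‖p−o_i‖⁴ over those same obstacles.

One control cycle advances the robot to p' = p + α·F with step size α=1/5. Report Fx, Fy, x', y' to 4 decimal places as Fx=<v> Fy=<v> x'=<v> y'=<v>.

Fx=11.2500 Fy=27.3594 x'=-3.7500 y'=-5.5281

F_att = 5/4·(g−p) = 5/4·(9,22) = (11.2500,27.5000)
o1: d²=164 > ρ²=44 → inactive
o2: d²=648 > ρ²=44 → inactive
o3: d²=16 ≤ ρ²=44; F_rep = 9·(0,-4)/16² = (0.0000,-0.1406)
o4: d²=196 > ρ²=44 → inactive
F = F_att + ΣF_rep = (11.2500,27.3594)
p' = p + 1/5·F = (-3.7500,-5.5281)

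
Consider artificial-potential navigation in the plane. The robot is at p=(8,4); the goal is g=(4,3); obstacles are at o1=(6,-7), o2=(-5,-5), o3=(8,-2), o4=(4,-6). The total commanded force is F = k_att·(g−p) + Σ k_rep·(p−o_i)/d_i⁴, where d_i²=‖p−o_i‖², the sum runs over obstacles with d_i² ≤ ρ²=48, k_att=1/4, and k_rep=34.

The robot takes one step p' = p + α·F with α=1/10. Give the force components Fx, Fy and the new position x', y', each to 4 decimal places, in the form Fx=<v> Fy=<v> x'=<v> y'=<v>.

F_att = 1/4·(g−p) = 1/4·(-4,-1) = (-1.0000,-0.2500)
o1: d²=125 > ρ²=48 → inactive
o2: d²=250 > ρ²=48 → inactive
o3: d²=36 ≤ ρ²=48; F_rep = 34·(0,6)/36² = (0.0000,0.1574)
o4: d²=116 > ρ²=48 → inactive
F = F_att + ΣF_rep = (-1.0000,-0.0926)
p' = p + 1/10·F = (7.9000,3.9907)

Fx=-1.0000 Fy=-0.0926 x'=7.9000 y'=3.9907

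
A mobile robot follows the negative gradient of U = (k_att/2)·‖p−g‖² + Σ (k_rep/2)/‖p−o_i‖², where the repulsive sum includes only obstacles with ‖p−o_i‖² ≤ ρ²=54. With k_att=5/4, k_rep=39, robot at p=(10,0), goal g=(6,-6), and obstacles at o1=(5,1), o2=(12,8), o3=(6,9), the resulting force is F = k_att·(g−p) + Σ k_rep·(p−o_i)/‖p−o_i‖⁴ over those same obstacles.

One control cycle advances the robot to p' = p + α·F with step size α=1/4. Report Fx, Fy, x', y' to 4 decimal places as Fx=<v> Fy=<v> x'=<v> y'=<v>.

F_att = 5/4·(g−p) = 5/4·(-4,-6) = (-5.0000,-7.5000)
o1: d²=26 ≤ ρ²=54; F_rep = 39·(5,-1)/26² = (0.2885,-0.0577)
o2: d²=68 > ρ²=54 → inactive
o3: d²=97 > ρ²=54 → inactive
F = F_att + ΣF_rep = (-4.7115,-7.5577)
p' = p + 1/4·F = (8.8221,-1.8894)

Fx=-4.7115 Fy=-7.5577 x'=8.8221 y'=-1.8894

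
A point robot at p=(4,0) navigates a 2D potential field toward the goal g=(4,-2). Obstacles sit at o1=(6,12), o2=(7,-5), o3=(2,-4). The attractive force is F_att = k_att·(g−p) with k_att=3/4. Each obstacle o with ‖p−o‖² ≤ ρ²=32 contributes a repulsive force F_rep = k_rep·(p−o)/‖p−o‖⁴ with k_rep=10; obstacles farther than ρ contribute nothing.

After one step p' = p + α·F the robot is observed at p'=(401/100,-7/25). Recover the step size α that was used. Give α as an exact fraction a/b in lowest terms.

F_att = 3/4·(g−p) = 3/4·(0,-2) = (0.0000,-1.5000)
o1: d²=148 > ρ²=32 → inactive
o2: d²=34 > ρ²=32 → inactive
o3: d²=20 ≤ ρ²=32; F_rep = 10·(2,4)/20² = (0.0500,0.1000)
F = F_att + ΣF_rep = (0.0500,-1.4000)
Δp = p'−p = (0.0100,-0.2800); α = Δx/Fx = (1/100) / (1/20) = 1/5
check: Δy/Fy = (-7/25) / (-7/5) = 1/5 ✓

α = 1/5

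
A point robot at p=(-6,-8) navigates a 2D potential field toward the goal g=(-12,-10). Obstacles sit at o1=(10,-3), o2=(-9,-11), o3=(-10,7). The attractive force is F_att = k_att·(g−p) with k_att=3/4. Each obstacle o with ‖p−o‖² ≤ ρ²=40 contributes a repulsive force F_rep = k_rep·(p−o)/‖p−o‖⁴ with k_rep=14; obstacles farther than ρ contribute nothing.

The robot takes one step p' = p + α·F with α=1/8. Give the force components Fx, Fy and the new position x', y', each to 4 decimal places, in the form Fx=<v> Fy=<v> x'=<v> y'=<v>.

Fx=-4.3704 Fy=-1.3704 x'=-6.5463 y'=-8.1713

F_att = 3/4·(g−p) = 3/4·(-6,-2) = (-4.5000,-1.5000)
o1: d²=281 > ρ²=40 → inactive
o2: d²=18 ≤ ρ²=40; F_rep = 14·(3,3)/18² = (0.1296,0.1296)
o3: d²=241 > ρ²=40 → inactive
F = F_att + ΣF_rep = (-4.3704,-1.3704)
p' = p + 1/8·F = (-6.5463,-8.1713)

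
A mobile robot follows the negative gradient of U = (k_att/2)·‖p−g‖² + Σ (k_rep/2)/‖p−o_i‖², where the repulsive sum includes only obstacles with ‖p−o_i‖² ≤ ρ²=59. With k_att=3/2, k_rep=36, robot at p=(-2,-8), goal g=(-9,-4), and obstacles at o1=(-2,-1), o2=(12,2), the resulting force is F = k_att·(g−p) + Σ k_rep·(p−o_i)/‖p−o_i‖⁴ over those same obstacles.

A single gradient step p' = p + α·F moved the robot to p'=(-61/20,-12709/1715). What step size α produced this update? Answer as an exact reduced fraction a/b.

F_att = 3/2·(g−p) = 3/2·(-7,4) = (-10.5000,6.0000)
o1: d²=49 ≤ ρ²=59; F_rep = 36·(0,-7)/49² = (0.0000,-0.1050)
o2: d²=296 > ρ²=59 → inactive
F = F_att + ΣF_rep = (-10.5000,5.8950)
Δp = p'−p = (-1.0500,0.5895); α = Δx/Fx = (-21/20) / (-21/2) = 1/10
check: Δy/Fy = (1011/1715) / (2022/343) = 1/10 ✓

α = 1/10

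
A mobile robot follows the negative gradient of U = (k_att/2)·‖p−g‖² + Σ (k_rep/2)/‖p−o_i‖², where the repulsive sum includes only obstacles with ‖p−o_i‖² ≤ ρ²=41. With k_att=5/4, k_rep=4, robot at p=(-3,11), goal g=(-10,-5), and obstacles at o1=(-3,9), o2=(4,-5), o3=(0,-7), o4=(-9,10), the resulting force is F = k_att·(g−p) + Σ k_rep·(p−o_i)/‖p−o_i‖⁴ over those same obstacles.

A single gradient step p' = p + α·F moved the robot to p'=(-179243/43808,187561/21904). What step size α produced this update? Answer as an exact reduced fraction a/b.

F_att = 5/4·(g−p) = 5/4·(-7,-16) = (-8.7500,-20.0000)
o1: d²=4 ≤ ρ²=41; F_rep = 4·(0,2)/4² = (0.0000,0.5000)
o2: d²=305 > ρ²=41 → inactive
o3: d²=333 > ρ²=41 → inactive
o4: d²=37 ≤ ρ²=41; F_rep = 4·(6,1)/37² = (0.0175,0.0029)
F = F_att + ΣF_rep = (-8.7325,-19.4971)
Δp = p'−p = (-1.0916,-2.4371); α = Δx/Fx = (-47819/43808) / (-47819/5476) = 1/8
check: Δy/Fy = (-53383/21904) / (-53383/2738) = 1/8 ✓

α = 1/8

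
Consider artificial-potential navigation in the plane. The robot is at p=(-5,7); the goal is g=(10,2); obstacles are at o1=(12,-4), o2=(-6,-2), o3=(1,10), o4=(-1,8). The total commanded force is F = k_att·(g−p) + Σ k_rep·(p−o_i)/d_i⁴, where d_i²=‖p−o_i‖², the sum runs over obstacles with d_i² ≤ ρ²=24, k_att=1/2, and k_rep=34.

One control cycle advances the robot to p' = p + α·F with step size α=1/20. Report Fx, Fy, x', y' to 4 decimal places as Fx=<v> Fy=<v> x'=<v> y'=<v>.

Fx=7.0294 Fy=-2.6176 x'=-4.6485 y'=6.8691

F_att = 1/2·(g−p) = 1/2·(15,-5) = (7.5000,-2.5000)
o1: d²=410 > ρ²=24 → inactive
o2: d²=82 > ρ²=24 → inactive
o3: d²=45 > ρ²=24 → inactive
o4: d²=17 ≤ ρ²=24; F_rep = 34·(-4,-1)/17² = (-0.4706,-0.1176)
F = F_att + ΣF_rep = (7.0294,-2.6176)
p' = p + 1/20·F = (-4.6485,6.8691)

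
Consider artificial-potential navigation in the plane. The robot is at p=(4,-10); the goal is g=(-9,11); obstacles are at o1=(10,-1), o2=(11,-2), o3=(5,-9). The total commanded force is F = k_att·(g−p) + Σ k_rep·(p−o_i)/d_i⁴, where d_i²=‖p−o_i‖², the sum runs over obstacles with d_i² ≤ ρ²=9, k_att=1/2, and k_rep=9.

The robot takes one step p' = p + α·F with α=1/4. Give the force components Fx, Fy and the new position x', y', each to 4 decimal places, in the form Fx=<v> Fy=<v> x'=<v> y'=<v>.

F_att = 1/2·(g−p) = 1/2·(-13,21) = (-6.5000,10.5000)
o1: d²=117 > ρ²=9 → inactive
o2: d²=113 > ρ²=9 → inactive
o3: d²=2 ≤ ρ²=9; F_rep = 9·(-1,-1)/2² = (-2.2500,-2.2500)
F = F_att + ΣF_rep = (-8.7500,8.2500)
p' = p + 1/4·F = (1.8125,-7.9375)

Fx=-8.7500 Fy=8.2500 x'=1.8125 y'=-7.9375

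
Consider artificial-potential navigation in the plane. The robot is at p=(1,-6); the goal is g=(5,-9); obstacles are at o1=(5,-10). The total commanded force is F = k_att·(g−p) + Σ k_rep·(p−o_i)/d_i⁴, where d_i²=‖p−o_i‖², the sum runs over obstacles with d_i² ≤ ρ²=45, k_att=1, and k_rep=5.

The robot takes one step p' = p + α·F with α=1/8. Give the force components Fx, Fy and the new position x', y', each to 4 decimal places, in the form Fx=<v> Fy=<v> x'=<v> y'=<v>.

F_att = 1·(g−p) = 1·(4,-3) = (4.0000,-3.0000)
o1: d²=32 ≤ ρ²=45; F_rep = 5·(-4,4)/32² = (-0.0195,0.0195)
F = F_att + ΣF_rep = (3.9805,-2.9805)
p' = p + 1/8·F = (1.4976,-6.3726)

Fx=3.9805 Fy=-2.9805 x'=1.4976 y'=-6.3726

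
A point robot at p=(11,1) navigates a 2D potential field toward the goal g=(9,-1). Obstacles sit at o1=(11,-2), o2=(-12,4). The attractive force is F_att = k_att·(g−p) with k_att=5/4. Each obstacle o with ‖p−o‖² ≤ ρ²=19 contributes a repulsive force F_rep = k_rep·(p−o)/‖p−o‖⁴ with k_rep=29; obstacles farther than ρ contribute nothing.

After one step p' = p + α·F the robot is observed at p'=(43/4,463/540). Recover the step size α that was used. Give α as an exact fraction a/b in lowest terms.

α = 1/10

F_att = 5/4·(g−p) = 5/4·(-2,-2) = (-2.5000,-2.5000)
o1: d²=9 ≤ ρ²=19; F_rep = 29·(0,3)/9² = (0.0000,1.0741)
o2: d²=538 > ρ²=19 → inactive
F = F_att + ΣF_rep = (-2.5000,-1.4259)
Δp = p'−p = (-0.2500,-0.1426); α = Δx/Fx = (-1/4) / (-5/2) = 1/10
check: Δy/Fy = (-77/540) / (-77/54) = 1/10 ✓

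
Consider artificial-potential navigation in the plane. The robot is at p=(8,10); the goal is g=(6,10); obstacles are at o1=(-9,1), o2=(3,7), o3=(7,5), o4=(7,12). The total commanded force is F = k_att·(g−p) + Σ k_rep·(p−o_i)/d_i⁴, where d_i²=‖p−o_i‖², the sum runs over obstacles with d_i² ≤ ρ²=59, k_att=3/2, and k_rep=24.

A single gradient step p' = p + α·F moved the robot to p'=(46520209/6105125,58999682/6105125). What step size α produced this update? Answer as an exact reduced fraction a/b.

F_att = 3/2·(g−p) = 3/2·(-2,0) = (-3.0000,0.0000)
o1: d²=370 > ρ²=59 → inactive
o2: d²=34 ≤ ρ²=59; F_rep = 24·(5,3)/34² = (0.1038,0.0623)
o3: d²=26 ≤ ρ²=59; F_rep = 24·(1,5)/26² = (0.0355,0.1775)
o4: d²=5 ≤ ρ²=59; F_rep = 24·(1,-2)/5² = (0.9600,-1.9200)
F = F_att + ΣF_rep = (-1.9007,-1.6802)
Δp = p'−p = (-0.3801,-0.3360); α = Δx/Fx = (-2320791/6105125) / (-2320791/1221025) = 1/5
check: Δy/Fy = (-2051568/6105125) / (-2051568/1221025) = 1/5 ✓

α = 1/5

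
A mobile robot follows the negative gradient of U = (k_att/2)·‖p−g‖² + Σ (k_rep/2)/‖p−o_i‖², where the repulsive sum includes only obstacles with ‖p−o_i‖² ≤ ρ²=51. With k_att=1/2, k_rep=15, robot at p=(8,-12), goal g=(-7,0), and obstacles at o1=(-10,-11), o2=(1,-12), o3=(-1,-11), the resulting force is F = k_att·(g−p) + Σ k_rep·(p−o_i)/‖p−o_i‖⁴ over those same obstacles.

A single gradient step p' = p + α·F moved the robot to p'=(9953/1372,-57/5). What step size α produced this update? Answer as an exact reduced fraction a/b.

α = 1/10

F_att = 1/2·(g−p) = 1/2·(-15,12) = (-7.5000,6.0000)
o1: d²=325 > ρ²=51 → inactive
o2: d²=49 ≤ ρ²=51; F_rep = 15·(7,0)/49² = (0.0437,0.0000)
o3: d²=82 > ρ²=51 → inactive
F = F_att + ΣF_rep = (-7.4563,6.0000)
Δp = p'−p = (-0.7456,0.6000); α = Δx/Fx = (-1023/1372) / (-5115/686) = 1/10
check: Δy/Fy = (3/5) / (6) = 1/10 ✓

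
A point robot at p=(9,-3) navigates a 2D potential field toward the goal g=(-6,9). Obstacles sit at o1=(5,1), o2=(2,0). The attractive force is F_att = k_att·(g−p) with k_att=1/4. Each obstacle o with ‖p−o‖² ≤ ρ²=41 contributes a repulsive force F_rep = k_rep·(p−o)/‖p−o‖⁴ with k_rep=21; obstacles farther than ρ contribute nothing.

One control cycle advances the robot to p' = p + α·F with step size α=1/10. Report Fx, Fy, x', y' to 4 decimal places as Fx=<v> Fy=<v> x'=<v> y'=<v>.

Fx=-3.6680 Fy=2.9180 x'=8.6332 y'=-2.7082

F_att = 1/4·(g−p) = 1/4·(-15,12) = (-3.7500,3.0000)
o1: d²=32 ≤ ρ²=41; F_rep = 21·(4,-4)/32² = (0.0820,-0.0820)
o2: d²=58 > ρ²=41 → inactive
F = F_att + ΣF_rep = (-3.6680,2.9180)
p' = p + 1/10·F = (8.6332,-2.7082)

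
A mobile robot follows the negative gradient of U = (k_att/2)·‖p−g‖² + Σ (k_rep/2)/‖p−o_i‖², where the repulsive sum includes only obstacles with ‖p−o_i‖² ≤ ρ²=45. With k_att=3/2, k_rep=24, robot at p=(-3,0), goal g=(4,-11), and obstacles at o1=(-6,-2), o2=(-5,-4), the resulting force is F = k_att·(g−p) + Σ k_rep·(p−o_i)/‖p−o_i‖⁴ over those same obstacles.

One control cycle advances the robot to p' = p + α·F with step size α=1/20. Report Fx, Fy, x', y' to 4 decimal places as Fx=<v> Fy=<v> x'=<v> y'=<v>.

F_att = 3/2·(g−p) = 3/2·(7,-11) = (10.5000,-16.5000)
o1: d²=13 ≤ ρ²=45; F_rep = 24·(3,2)/13² = (0.4260,0.2840)
o2: d²=20 ≤ ρ²=45; F_rep = 24·(2,4)/20² = (0.1200,0.2400)
F = F_att + ΣF_rep = (11.0460,-15.9760)
p' = p + 1/20·F = (-2.4477,-0.7988)

Fx=11.0460 Fy=-15.9760 x'=-2.4477 y'=-0.7988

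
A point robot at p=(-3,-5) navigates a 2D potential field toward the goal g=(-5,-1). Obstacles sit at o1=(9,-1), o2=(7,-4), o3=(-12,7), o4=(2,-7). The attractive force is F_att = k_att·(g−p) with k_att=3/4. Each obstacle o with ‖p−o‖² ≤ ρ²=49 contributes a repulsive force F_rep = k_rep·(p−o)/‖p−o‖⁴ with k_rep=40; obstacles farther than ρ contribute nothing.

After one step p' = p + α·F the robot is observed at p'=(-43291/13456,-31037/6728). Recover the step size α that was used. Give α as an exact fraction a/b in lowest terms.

α = 1/8

F_att = 3/4·(g−p) = 3/4·(-2,4) = (-1.5000,3.0000)
o1: d²=160 > ρ²=49 → inactive
o2: d²=101 > ρ²=49 → inactive
o3: d²=225 > ρ²=49 → inactive
o4: d²=29 ≤ ρ²=49; F_rep = 40·(-5,2)/29² = (-0.2378,0.0951)
F = F_att + ΣF_rep = (-1.7378,3.0951)
Δp = p'−p = (-0.2172,0.3869); α = Δx/Fx = (-2923/13456) / (-2923/1682) = 1/8
check: Δy/Fy = (2603/6728) / (2603/841) = 1/8 ✓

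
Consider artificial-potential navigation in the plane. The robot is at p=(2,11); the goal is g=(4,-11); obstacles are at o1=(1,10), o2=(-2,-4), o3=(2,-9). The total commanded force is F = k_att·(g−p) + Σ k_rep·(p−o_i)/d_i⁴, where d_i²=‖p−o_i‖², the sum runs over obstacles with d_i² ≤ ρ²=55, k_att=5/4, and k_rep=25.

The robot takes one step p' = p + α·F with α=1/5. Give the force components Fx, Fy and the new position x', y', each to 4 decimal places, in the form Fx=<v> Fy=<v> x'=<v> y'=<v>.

F_att = 5/4·(g−p) = 5/4·(2,-22) = (2.5000,-27.5000)
o1: d²=2 ≤ ρ²=55; F_rep = 25·(1,1)/2² = (6.2500,6.2500)
o2: d²=241 > ρ²=55 → inactive
o3: d²=400 > ρ²=55 → inactive
F = F_att + ΣF_rep = (8.7500,-21.2500)
p' = p + 1/5·F = (3.7500,6.7500)

Fx=8.7500 Fy=-21.2500 x'=3.7500 y'=6.7500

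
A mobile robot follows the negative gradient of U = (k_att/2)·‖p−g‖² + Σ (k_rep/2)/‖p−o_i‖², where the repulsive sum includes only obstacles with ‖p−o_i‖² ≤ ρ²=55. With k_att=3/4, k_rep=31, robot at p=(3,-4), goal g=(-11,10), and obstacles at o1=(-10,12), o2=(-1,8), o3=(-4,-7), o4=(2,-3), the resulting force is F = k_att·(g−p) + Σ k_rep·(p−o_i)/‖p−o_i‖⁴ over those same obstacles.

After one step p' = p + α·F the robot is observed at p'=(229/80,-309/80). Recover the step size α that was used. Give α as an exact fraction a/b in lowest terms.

α = 1/20

F_att = 3/4·(g−p) = 3/4·(-14,14) = (-10.5000,10.5000)
o1: d²=425 > ρ²=55 → inactive
o2: d²=160 > ρ²=55 → inactive
o3: d²=58 > ρ²=55 → inactive
o4: d²=2 ≤ ρ²=55; F_rep = 31·(1,-1)/2² = (7.7500,-7.7500)
F = F_att + ΣF_rep = (-2.7500,2.7500)
Δp = p'−p = (-0.1375,0.1375); α = Δx/Fx = (-11/80) / (-11/4) = 1/20
check: Δy/Fy = (11/80) / (11/4) = 1/20 ✓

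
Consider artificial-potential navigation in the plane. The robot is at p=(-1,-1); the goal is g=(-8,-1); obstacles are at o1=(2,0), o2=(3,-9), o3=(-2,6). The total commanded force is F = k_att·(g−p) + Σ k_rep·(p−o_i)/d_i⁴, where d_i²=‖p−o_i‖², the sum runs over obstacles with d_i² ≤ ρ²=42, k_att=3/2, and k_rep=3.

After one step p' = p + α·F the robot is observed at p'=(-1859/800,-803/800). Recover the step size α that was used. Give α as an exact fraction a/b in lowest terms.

α = 1/8

F_att = 3/2·(g−p) = 3/2·(-7,0) = (-10.5000,0.0000)
o1: d²=10 ≤ ρ²=42; F_rep = 3·(-3,-1)/10² = (-0.0900,-0.0300)
o2: d²=80 > ρ²=42 → inactive
o3: d²=50 > ρ²=42 → inactive
F = F_att + ΣF_rep = (-10.5900,-0.0300)
Δp = p'−p = (-1.3237,-0.0037); α = Δx/Fx = (-1059/800) / (-1059/100) = 1/8
check: Δy/Fy = (-3/800) / (-3/100) = 1/8 ✓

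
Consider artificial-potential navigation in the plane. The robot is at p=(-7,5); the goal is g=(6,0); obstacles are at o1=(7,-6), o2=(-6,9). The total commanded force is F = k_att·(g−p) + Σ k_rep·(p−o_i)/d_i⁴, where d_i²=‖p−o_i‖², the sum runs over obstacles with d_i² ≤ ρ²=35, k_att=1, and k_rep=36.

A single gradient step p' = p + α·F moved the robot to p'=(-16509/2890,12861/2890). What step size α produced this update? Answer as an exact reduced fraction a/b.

α = 1/10

F_att = 1·(g−p) = 1·(13,-5) = (13.0000,-5.0000)
o1: d²=317 > ρ²=35 → inactive
o2: d²=17 ≤ ρ²=35; F_rep = 36·(-1,-4)/17² = (-0.1246,-0.4983)
F = F_att + ΣF_rep = (12.8754,-5.4983)
Δp = p'−p = (1.2875,-0.5498); α = Δx/Fx = (3721/2890) / (3721/289) = 1/10
check: Δy/Fy = (-1589/2890) / (-1589/289) = 1/10 ✓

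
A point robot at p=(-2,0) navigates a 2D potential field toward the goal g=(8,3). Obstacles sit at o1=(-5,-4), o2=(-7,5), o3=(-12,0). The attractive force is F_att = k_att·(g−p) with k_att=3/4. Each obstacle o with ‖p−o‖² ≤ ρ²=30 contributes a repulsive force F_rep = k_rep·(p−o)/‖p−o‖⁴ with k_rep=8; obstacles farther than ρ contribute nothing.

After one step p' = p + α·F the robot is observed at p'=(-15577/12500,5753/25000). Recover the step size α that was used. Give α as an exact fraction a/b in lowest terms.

α = 1/10

F_att = 3/4·(g−p) = 3/4·(10,3) = (7.5000,2.2500)
o1: d²=25 ≤ ρ²=30; F_rep = 8·(3,4)/25² = (0.0384,0.0512)
o2: d²=50 > ρ²=30 → inactive
o3: d²=100 > ρ²=30 → inactive
F = F_att + ΣF_rep = (7.5384,2.3012)
Δp = p'−p = (0.7538,0.2301); α = Δx/Fx = (9423/12500) / (9423/1250) = 1/10
check: Δy/Fy = (5753/25000) / (5753/2500) = 1/10 ✓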